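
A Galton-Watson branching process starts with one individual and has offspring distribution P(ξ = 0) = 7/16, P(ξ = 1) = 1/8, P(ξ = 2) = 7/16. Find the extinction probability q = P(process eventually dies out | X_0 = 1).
q = 1

Mean offspring μ = 0·7/16 + 1·1/8 + 2·7/16 = 1 ≤ 1. For μ ≤ 1 with offspring not concentrated at 1, the Galton-Watson process goes extinct almost surely, so q = 1.
(Algebraic check: The pgf is f(s) = 7/16 + 1/8·s + 7/16·s². The extinction probability q is the smallest fixed point of f in [0, 1]. Setting s = f(s):
  7/16·s² + (1/8 − 1)·s + 7/16 = 0
  7/16·s² − (7/16 + 7/16)·s + 7/16 = 0
which factors as (s − 1)·(7/16·s − 7/16) = 0, giving roots s = 1 and s = (7/16)/(7/16) = 1. Since 1 ≥ 1, the smallest root in [0, 1] is s = 1.)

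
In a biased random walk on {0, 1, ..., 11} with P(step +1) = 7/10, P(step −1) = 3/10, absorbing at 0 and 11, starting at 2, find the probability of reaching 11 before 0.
P(hit 11 before 0) = (1 − (3/7)^2) / (1 − (3/7)^11) = 403536070/494287399

Let u_k denote P(reach 11 before 0 | start at k). Boundary: u_0 = 0, u_11 = 1. Recurrence: u_k = 7/10·u_{k+1} + 3/10·u_{k-1} for 1 ≤ k ≤ 10. Try u_k = A + B·r^k with r = q/p = (3/10)/(7/10) = 3/7. Substitution satisfies the recurrence; boundary conditions give:
  u_k = (1 − r^k) / (1 − r^N) = (1 − (3/7)^2) / (1 − (3/7)^11) = 403536070/494287399.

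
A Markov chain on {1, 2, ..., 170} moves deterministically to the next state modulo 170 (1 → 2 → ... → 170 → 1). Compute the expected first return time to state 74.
E[T_74 | X_0 = 74] = 170

The chain cycles deterministically, so starting at state 74 it returns in exactly 170 steps. Equivalently, the stationary distribution is uniform π_j = 1/170 for every state j, so by Kac's formula E[T_74] = 1/π_74 = 170.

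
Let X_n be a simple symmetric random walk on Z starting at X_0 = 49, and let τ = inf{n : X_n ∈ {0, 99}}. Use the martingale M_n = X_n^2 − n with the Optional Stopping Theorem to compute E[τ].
E[τ] = 2450

M_n = X_n^2 − n is a martingale (since E[X_{n+1}^2 | F_n] = X_n^2 + 1). By OST (τ has finite mean in a bounded region), E[M_τ] = E[M_0] = X_0^2 − 0 = 49^2 = 2401. Also E[M_τ] = E[X_τ^2] − E[τ]. The walk exits at 0 or 99, with P(hit 99 first) = 49/99, so E[X_τ^2] = 99^2 · 49/99 + 0 = 4851. Thus E[τ] = E[X_τ^2] − E[M_τ] = 4851 − 2401 = 2450 = 49(99 − 49) = 2450.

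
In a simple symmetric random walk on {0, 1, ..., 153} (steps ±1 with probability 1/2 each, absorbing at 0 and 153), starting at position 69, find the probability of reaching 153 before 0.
P(hit 153 before 0) = 69/153 = 23/51

Let u_k = P(hit 153 before 0 | start at k). Then u_0 = 0, u_153 = 1, and u_k = u_{k-1}/2 + u_{k+1}/2 for 1 ≤ k ≤ 152. This harmonic recurrence is solved by u_k = k/153, giving u_69 = 69/153 = 23/51.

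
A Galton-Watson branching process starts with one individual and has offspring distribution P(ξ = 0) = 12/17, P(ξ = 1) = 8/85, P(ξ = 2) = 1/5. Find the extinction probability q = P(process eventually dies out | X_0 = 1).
q = 1

Mean offspring μ = 0·12/17 + 1·8/85 + 2·1/5 = 42/85 ≤ 1. For μ ≤ 1 with offspring not concentrated at 1, the Galton-Watson process goes extinct almost surely, so q = 1.
(Algebraic check: The pgf is f(s) = 12/17 + 8/85·s + 1/5·s². The extinction probability q is the smallest fixed point of f in [0, 1]. Setting s = f(s):
  1/5·s² + (8/85 − 1)·s + 12/17 = 0
  1/5·s² − (12/17 + 1/5)·s + 12/17 = 0
which factors as (s − 1)·(1/5·s − 12/17) = 0, giving roots s = 1 and s = (12/17)/(1/5) = 60/17. Since 60/17 ≥ 1, the smallest root in [0, 1] is s = 1.)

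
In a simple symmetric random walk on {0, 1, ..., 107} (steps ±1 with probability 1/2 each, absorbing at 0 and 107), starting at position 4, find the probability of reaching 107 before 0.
P(hit 107 before 0) = 4/107

Let u_k = P(hit 107 before 0 | start at k). Then u_0 = 0, u_107 = 1, and u_k = u_{k-1}/2 + u_{k+1}/2 for 1 ≤ k ≤ 106. This harmonic recurrence is solved by u_k = k/107, giving u_4 = 4/107.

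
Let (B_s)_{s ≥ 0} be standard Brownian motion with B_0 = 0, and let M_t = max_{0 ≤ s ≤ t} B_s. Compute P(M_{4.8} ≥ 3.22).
P(M_{4.8} ≥ 3.22) = 2·P(B_{4.8} ≥ 3.22) = 2(1 − Φ(3.22/√4.8)) ≈ 0.1416

By the reflection principle for Brownian motion, P(M_t ≥ a) = 2 · P(B_t ≥ a) for a ≥ 0. Since B_t ~ N(0, t), P(B_t ≥ 3.22) = 1 − Φ(3.22/√t) = 1 − Φ(3.22/√4.8) = 1 − Φ(1.4697). So
  P(M_{4.8} ≥ 3.22) = 2(1 − Φ(1.4697)) ≈ 0.1416.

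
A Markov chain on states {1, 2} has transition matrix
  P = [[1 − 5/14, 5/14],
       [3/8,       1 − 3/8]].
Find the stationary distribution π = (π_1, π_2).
π_1 = 21/41, π_2 = 20/41

Solve πP = π with π_1 + π_2 = 1. From πP = π: π_1 · (1 − 5/14) + π_2 · 3/8 = π_1 ⇒ π_2 · 3/8 = π_1 · 5/14 ⇒ π_2/π_1 = (5/14)/(3/8) = 20/21. Together with π_1 + π_2 = 1:
  π_1 = (3/8)/(5/14 + 3/8) = (3/8)/(41/56) = 21/41,
  π_2 = (5/14)/(5/14 + 3/8) = (5/14)/(41/56) = 20/41.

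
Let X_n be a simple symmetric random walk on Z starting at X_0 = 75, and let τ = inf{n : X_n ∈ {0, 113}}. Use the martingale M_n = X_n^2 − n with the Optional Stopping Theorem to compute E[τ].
E[τ] = 2850

M_n = X_n^2 − n is a martingale (since E[X_{n+1}^2 | F_n] = X_n^2 + 1). By OST (τ has finite mean in a bounded region), E[M_τ] = E[M_0] = X_0^2 − 0 = 75^2 = 5625. Also E[M_τ] = E[X_τ^2] − E[τ]. The walk exits at 0 or 113, with P(hit 113 first) = 75/113, so E[X_τ^2] = 113^2 · 75/113 + 0 = 8475. Thus E[τ] = E[X_τ^2] − E[M_τ] = 8475 − 5625 = 2850 = 75(113 − 75) = 2850.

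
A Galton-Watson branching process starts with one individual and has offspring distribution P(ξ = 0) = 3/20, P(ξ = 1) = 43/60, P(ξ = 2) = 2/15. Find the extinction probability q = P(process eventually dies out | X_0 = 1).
q = 1

Mean offspring μ = 0·3/20 + 1·43/60 + 2·2/15 = 59/60 ≤ 1. For μ ≤ 1 with offspring not concentrated at 1, the Galton-Watson process goes extinct almost surely, so q = 1.
(Algebraic check: The pgf is f(s) = 3/20 + 43/60·s + 2/15·s². The extinction probability q is the smallest fixed point of f in [0, 1]. Setting s = f(s):
  2/15·s² + (43/60 − 1)·s + 3/20 = 0
  2/15·s² − (3/20 + 2/15)·s + 3/20 = 0
which factors as (s − 1)·(2/15·s − 3/20) = 0, giving roots s = 1 and s = (3/20)/(2/15) = 9/8. Since 9/8 ≥ 1, the smallest root in [0, 1] is s = 1.)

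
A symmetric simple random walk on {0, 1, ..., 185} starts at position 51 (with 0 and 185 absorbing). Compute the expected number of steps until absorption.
E[τ | X_0 = 51] = 6834

Let v_k = E[τ | X_0 = k]. Boundary: v_0 = v_185 = 0. Recurrence: v_k = 1 + (v_{k-1} + v_{k+1})/2 for 1 ≤ k ≤ 184. The particular solution to v_k − (v_{k-1} + v_{k+1})/2 = 1 is v_k = −k^2. Adding homogeneous solution A + B k and matching boundaries gives v_k = k (185 − k). Substituting k = 51: v_51 = 51 · 134 = 6834.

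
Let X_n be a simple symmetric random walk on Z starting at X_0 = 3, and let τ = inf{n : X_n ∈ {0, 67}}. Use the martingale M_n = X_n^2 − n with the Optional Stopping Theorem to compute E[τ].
E[τ] = 192

M_n = X_n^2 − n is a martingale (since E[X_{n+1}^2 | F_n] = X_n^2 + 1). By OST (τ has finite mean in a bounded region), E[M_τ] = E[M_0] = X_0^2 − 0 = 3^2 = 9. Also E[M_τ] = E[X_τ^2] − E[τ]. The walk exits at 0 or 67, with P(hit 67 first) = 3/67, so E[X_τ^2] = 67^2 · 3/67 + 0 = 201. Thus E[τ] = E[X_τ^2] − E[M_τ] = 201 − 9 = 192 = 3(67 − 3) = 192.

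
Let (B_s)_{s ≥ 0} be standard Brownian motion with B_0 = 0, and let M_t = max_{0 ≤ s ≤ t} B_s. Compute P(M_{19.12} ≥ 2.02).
P(M_{19.12} ≥ 2.02) = 2·P(B_{19.12} ≥ 2.02) = 2(1 − Φ(2.02/√19.12)) ≈ 0.6441

By the reflection principle for Brownian motion, P(M_t ≥ a) = 2 · P(B_t ≥ a) for a ≥ 0. Since B_t ~ N(0, t), P(B_t ≥ 2.02) = 1 − Φ(2.02/√t) = 1 − Φ(2.02/√19.12) = 1 − Φ(0.4620). So
  P(M_{19.12} ≥ 2.02) = 2(1 − Φ(0.4620)) ≈ 0.6441.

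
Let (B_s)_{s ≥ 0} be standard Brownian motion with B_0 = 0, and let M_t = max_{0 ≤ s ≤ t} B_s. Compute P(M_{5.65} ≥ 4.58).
P(M_{5.65} ≥ 4.58) = 2·P(B_{5.65} ≥ 4.58) = 2(1 − Φ(4.58/√5.65)) ≈ 0.0540

By the reflection principle for Brownian motion, P(M_t ≥ a) = 2 · P(B_t ≥ a) for a ≥ 0. Since B_t ~ N(0, t), P(B_t ≥ 4.58) = 1 − Φ(4.58/√t) = 1 − Φ(4.58/√5.65) = 1 − Φ(1.9268). So
  P(M_{5.65} ≥ 4.58) = 2(1 − Φ(1.9268)) ≈ 0.0540.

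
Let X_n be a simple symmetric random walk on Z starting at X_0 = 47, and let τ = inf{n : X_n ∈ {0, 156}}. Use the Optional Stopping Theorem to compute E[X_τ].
E[X_τ] = 47

X_n is a martingale and τ is a bounded-mean stopping time (indeed τ is finite a.s. with bounded expectation since the walk is in a bounded region). By the OST, E[X_τ] = E[X_0] = 47. Equivalently: E[X_τ] = 156 · P(hit 156 first) + 0 · P(hit 0 first) = 156 · (47/156) = 47.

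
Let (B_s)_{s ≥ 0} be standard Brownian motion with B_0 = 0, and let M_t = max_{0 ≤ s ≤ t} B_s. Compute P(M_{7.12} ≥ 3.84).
P(M_{7.12} ≥ 3.84) = 2·P(B_{7.12} ≥ 3.84) = 2(1 − Φ(3.84/√7.12)) ≈ 0.1501

By the reflection principle for Brownian motion, P(M_t ≥ a) = 2 · P(B_t ≥ a) for a ≥ 0. Since B_t ~ N(0, t), P(B_t ≥ 3.84) = 1 − Φ(3.84/√t) = 1 − Φ(3.84/√7.12) = 1 − Φ(1.4391). So
  P(M_{7.12} ≥ 3.84) = 2(1 − Φ(1.4391)) ≈ 0.1501.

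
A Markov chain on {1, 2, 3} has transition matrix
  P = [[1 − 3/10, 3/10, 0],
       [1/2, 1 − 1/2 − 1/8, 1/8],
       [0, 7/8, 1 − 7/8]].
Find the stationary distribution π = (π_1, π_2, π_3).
π = (35/59, 21/59, 3/59)

This is a birth-death chain on three states, which satisfies detailed balance: π_1 · P_{12} = π_2 · P_{21} and π_2 · P_{23} = π_3 · P_{32}.
From π_1 · 3/10 = π_2 · 1/2: π_2/π_1 = (3/10)/(1/2) = 3/5.
From π_2 · 1/8 = π_3 · 7/8: π_3/π_2 = (1/8)/(7/8) = 1/7.
Take π_1 proportional to 1; then unnormalized π = (1, 3/5, 3/35). Normalize by dividing by the sum 59/35:
  π = (35/59, 21/59, 3/59).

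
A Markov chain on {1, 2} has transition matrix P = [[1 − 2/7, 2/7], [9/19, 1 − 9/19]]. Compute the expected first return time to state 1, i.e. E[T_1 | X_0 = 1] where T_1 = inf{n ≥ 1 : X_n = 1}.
E[T_1 | X_0 = 1] = 1/π_1 = 101/63

For an irreducible recurrent Markov chain with stationary distribution π, E[T_i | X_0 = i] = 1/π_i (Kac's formula). Here π_1 = (9/19)/(2/7 + 9/19) = (9/19)/(101/133) = 63/101, so E[T_1 | X_0 = 1] = 1/π_1 = (2/7 + 9/19)/(9/19) = (101/133)/(9/19) = 101/63.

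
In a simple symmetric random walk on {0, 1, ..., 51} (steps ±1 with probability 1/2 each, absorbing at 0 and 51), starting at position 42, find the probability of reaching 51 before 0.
P(hit 51 before 0) = 42/51 = 14/17

Let u_k = P(hit 51 before 0 | start at k). Then u_0 = 0, u_51 = 1, and u_k = u_{k-1}/2 + u_{k+1}/2 for 1 ≤ k ≤ 50. This harmonic recurrence is solved by u_k = k/51, giving u_42 = 42/51 = 14/17.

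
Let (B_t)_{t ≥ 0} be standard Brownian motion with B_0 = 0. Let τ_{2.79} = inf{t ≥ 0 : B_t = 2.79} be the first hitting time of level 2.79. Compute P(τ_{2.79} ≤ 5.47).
P(τ_{2.79} ≤ 5.47) = 2(1 − Φ(2.79/√5.47)) = 2(1 − Φ(1.1929)) ≈ 0.2329

By the reflection principle for standard BM, P(τ_b ≤ t) = 2 · P(B_t ≥ b). Since B_t ~ N(0, t), P(B_t ≥ 2.79) = 1 − Φ(2.79/√t) = 1 − Φ(2.79/√5.47) = 1 − Φ(1.1929) ≈ 0.11645. Doubling: P(τ_{2.79} ≤ 5.47) ≈ 2 · 0.11645 = 0.23290 ≈ 0.2329.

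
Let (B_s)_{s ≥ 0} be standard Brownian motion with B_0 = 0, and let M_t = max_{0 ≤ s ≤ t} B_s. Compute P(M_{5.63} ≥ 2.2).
P(M_{5.63} ≥ 2.2) = 2·P(B_{5.63} ≥ 2.2) = 2(1 − Φ(2.2/√5.63)) ≈ 0.3538

By the reflection principle for Brownian motion, P(M_t ≥ a) = 2 · P(B_t ≥ a) for a ≥ 0. Since B_t ~ N(0, t), P(B_t ≥ 2.2) = 1 − Φ(2.2/√t) = 1 − Φ(2.2/√5.63) = 1 − Φ(0.9272). So
  P(M_{5.63} ≥ 2.2) = 2(1 − Φ(0.9272)) ≈ 0.3538.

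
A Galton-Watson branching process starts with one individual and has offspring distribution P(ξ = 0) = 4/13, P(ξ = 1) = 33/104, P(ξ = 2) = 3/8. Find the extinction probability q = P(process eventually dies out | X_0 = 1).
q = 32/39

The pgf is f(s) = 4/13 + 33/104·s + 3/8·s². The extinction probability q is the smallest fixed point of f in [0, 1]. Setting s = f(s):
  3/8·s² + (33/104 − 1)·s + 4/13 = 0
  3/8·s² − (4/13 + 3/8)·s + 4/13 = 0
which factors as (s − 1)·(3/8·s − 4/13) = 0, giving roots s = 1 and s = (4/13)/(3/8) = 32/39.
Mean offspring μ = 33/104 + 2·3/8 = 111/104 > 1 (supercritical), so q < 1. The extinction probability is the smaller root: q = (4/13)/(3/8) = 32/39.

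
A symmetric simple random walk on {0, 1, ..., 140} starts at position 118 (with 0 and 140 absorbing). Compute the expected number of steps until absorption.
E[τ | X_0 = 118] = 2596

Let v_k = E[τ | X_0 = k]. Boundary: v_0 = v_140 = 0. Recurrence: v_k = 1 + (v_{k-1} + v_{k+1})/2 for 1 ≤ k ≤ 139. The particular solution to v_k − (v_{k-1} + v_{k+1})/2 = 1 is v_k = −k^2. Adding homogeneous solution A + B k and matching boundaries gives v_k = k (140 − k). Substituting k = 118: v_118 = 118 · 22 = 2596.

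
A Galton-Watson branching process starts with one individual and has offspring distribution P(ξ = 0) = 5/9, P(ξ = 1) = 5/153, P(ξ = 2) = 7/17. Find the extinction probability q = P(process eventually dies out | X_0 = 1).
q = 1

Mean offspring μ = 0·5/9 + 1·5/153 + 2·7/17 = 131/153 ≤ 1. For μ ≤ 1 with offspring not concentrated at 1, the Galton-Watson process goes extinct almost surely, so q = 1.
(Algebraic check: The pgf is f(s) = 5/9 + 5/153·s + 7/17·s². The extinction probability q is the smallest fixed point of f in [0, 1]. Setting s = f(s):
  7/17·s² + (5/153 − 1)·s + 5/9 = 0
  7/17·s² − (5/9 + 7/17)·s + 5/9 = 0
which factors as (s − 1)·(7/17·s − 5/9) = 0, giving roots s = 1 and s = (5/9)/(7/17) = 85/63. Since 85/63 ≥ 1, the smallest root in [0, 1] is s = 1.)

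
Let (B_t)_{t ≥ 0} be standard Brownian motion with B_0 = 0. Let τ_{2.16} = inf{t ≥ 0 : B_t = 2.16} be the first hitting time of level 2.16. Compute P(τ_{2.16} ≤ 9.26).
P(τ_{2.16} ≤ 9.26) = 2(1 − Φ(2.16/√9.26)) = 2(1 − Φ(0.7098)) ≈ 0.4778

By the reflection principle for standard BM, P(τ_b ≤ t) = 2 · P(B_t ≥ b). Since B_t ~ N(0, t), P(B_t ≥ 2.16) = 1 − Φ(2.16/√t) = 1 − Φ(2.16/√9.26) = 1 − Φ(0.7098) ≈ 0.23891. Doubling: P(τ_{2.16} ≤ 9.26) ≈ 2 · 0.23891 = 0.47782 ≈ 0.4778.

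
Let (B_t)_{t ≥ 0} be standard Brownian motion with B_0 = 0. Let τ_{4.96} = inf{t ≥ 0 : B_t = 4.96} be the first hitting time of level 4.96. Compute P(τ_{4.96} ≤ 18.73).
P(τ_{4.96} ≤ 18.73) = 2(1 − Φ(4.96/√18.73)) = 2(1 − Φ(1.1461)) ≈ 0.2518

By the reflection principle for standard BM, P(τ_b ≤ t) = 2 · P(B_t ≥ b). Since B_t ~ N(0, t), P(B_t ≥ 4.96) = 1 − Φ(4.96/√t) = 1 − Φ(4.96/√18.73) = 1 − Φ(1.1461) ≈ 0.12588. Doubling: P(τ_{4.96} ≤ 18.73) ≈ 2 · 0.12588 = 0.25176 ≈ 0.2518.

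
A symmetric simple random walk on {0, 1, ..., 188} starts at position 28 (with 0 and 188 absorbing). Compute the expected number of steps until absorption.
E[τ | X_0 = 28] = 4480

Let v_k = E[τ | X_0 = k]. Boundary: v_0 = v_188 = 0. Recurrence: v_k = 1 + (v_{k-1} + v_{k+1})/2 for 1 ≤ k ≤ 187. The particular solution to v_k − (v_{k-1} + v_{k+1})/2 = 1 is v_k = −k^2. Adding homogeneous solution A + B k and matching boundaries gives v_k = k (188 − k). Substituting k = 28: v_28 = 28 · 160 = 4480.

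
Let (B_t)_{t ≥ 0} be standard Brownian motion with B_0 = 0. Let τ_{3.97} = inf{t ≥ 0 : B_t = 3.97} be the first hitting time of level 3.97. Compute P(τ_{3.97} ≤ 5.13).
P(τ_{3.97} ≤ 5.13) = 2(1 − Φ(3.97/√5.13)) = 2(1 − Φ(1.7528)) ≈ 0.0796

By the reflection principle for standard BM, P(τ_b ≤ t) = 2 · P(B_t ≥ b). Since B_t ~ N(0, t), P(B_t ≥ 3.97) = 1 − Φ(3.97/√t) = 1 − Φ(3.97/√5.13) = 1 − Φ(1.7528) ≈ 0.03982. Doubling: P(τ_{3.97} ≤ 5.13) ≈ 2 · 0.03982 = 0.07964 ≈ 0.0796.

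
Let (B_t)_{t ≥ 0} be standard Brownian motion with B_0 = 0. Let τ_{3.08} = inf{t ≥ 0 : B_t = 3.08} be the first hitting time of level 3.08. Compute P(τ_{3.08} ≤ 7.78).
P(τ_{3.08} ≤ 7.78) = 2(1 − Φ(3.08/√7.78)) = 2(1 − Φ(1.1042)) ≈ 0.2695

By the reflection principle for standard BM, P(τ_b ≤ t) = 2 · P(B_t ≥ b). Since B_t ~ N(0, t), P(B_t ≥ 3.08) = 1 − Φ(3.08/√t) = 1 − Φ(3.08/√7.78) = 1 − Φ(1.1042) ≈ 0.13475. Doubling: P(τ_{3.08} ≤ 7.78) ≈ 2 · 0.13475 = 0.26950 ≈ 0.2695.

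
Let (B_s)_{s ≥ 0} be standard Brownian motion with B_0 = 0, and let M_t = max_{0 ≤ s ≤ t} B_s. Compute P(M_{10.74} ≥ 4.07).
P(M_{10.74} ≥ 4.07) = 2·P(B_{10.74} ≥ 4.07) = 2(1 − Φ(4.07/√10.74)) ≈ 0.2143

By the reflection principle for Brownian motion, P(M_t ≥ a) = 2 · P(B_t ≥ a) for a ≥ 0. Since B_t ~ N(0, t), P(B_t ≥ 4.07) = 1 − Φ(4.07/√t) = 1 − Φ(4.07/√10.74) = 1 − Φ(1.2419). So
  P(M_{10.74} ≥ 4.07) = 2(1 − Φ(1.2419)) ≈ 0.2143.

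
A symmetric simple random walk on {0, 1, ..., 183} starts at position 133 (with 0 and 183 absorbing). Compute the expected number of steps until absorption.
E[τ | X_0 = 133] = 6650

Let v_k = E[τ | X_0 = k]. Boundary: v_0 = v_183 = 0. Recurrence: v_k = 1 + (v_{k-1} + v_{k+1})/2 for 1 ≤ k ≤ 182. The particular solution to v_k − (v_{k-1} + v_{k+1})/2 = 1 is v_k = −k^2. Adding homogeneous solution A + B k and matching boundaries gives v_k = k (183 − k). Substituting k = 133: v_133 = 133 · 50 = 6650.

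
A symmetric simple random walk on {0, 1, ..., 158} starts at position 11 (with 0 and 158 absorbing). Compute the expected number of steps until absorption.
E[τ | X_0 = 11] = 1617

Let v_k = E[τ | X_0 = k]. Boundary: v_0 = v_158 = 0. Recurrence: v_k = 1 + (v_{k-1} + v_{k+1})/2 for 1 ≤ k ≤ 157. The particular solution to v_k − (v_{k-1} + v_{k+1})/2 = 1 is v_k = −k^2. Adding homogeneous solution A + B k and matching boundaries gives v_k = k (158 − k). Substituting k = 11: v_11 = 11 · 147 = 1617.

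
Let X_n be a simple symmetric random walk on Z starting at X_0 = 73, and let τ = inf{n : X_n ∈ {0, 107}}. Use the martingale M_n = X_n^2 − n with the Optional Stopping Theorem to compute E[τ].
E[τ] = 2482

M_n = X_n^2 − n is a martingale (since E[X_{n+1}^2 | F_n] = X_n^2 + 1). By OST (τ has finite mean in a bounded region), E[M_τ] = E[M_0] = X_0^2 − 0 = 73^2 = 5329. Also E[M_τ] = E[X_τ^2] − E[τ]. The walk exits at 0 or 107, with P(hit 107 first) = 73/107, so E[X_τ^2] = 107^2 · 73/107 + 0 = 7811. Thus E[τ] = E[X_τ^2] − E[M_τ] = 7811 − 5329 = 2482 = 73(107 − 73) = 2482.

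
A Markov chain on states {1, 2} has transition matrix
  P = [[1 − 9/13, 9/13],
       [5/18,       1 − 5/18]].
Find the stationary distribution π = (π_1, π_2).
π_1 = 65/227, π_2 = 162/227

Solve πP = π with π_1 + π_2 = 1. From πP = π: π_1 · (1 − 9/13) + π_2 · 5/18 = π_1 ⇒ π_2 · 5/18 = π_1 · 9/13 ⇒ π_2/π_1 = (9/13)/(5/18) = 162/65. Together with π_1 + π_2 = 1:
  π_1 = (5/18)/(9/13 + 5/18) = (5/18)/(227/234) = 65/227,
  π_2 = (9/13)/(9/13 + 5/18) = (9/13)/(227/234) = 162/227.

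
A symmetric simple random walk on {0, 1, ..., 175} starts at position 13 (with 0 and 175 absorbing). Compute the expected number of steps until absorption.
E[τ | X_0 = 13] = 2106

Let v_k = E[τ | X_0 = k]. Boundary: v_0 = v_175 = 0. Recurrence: v_k = 1 + (v_{k-1} + v_{k+1})/2 for 1 ≤ k ≤ 174. The particular solution to v_k − (v_{k-1} + v_{k+1})/2 = 1 is v_k = −k^2. Adding homogeneous solution A + B k and matching boundaries gives v_k = k (175 − k). Substituting k = 13: v_13 = 13 · 162 = 2106.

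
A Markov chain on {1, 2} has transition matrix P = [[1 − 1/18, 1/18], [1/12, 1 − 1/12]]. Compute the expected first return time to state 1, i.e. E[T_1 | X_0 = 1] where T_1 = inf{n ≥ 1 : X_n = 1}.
E[T_1 | X_0 = 1] = 1/π_1 = 5/3

For an irreducible recurrent Markov chain with stationary distribution π, E[T_i | X_0 = i] = 1/π_i (Kac's formula). Here π_1 = (1/12)/(1/18 + 1/12) = (1/12)/(5/36) = 3/5, so E[T_1 | X_0 = 1] = 1/π_1 = (1/18 + 1/12)/(1/12) = (5/36)/(1/12) = 5/3.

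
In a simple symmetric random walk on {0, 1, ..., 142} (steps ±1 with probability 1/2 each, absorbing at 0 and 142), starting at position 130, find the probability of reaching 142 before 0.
P(hit 142 before 0) = 130/142 = 65/71

Let u_k = P(hit 142 before 0 | start at k). Then u_0 = 0, u_142 = 1, and u_k = u_{k-1}/2 + u_{k+1}/2 for 1 ≤ k ≤ 141. This harmonic recurrence is solved by u_k = k/142, giving u_130 = 130/142 = 65/71.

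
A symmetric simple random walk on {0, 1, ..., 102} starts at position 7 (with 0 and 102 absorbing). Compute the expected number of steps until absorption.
E[τ | X_0 = 7] = 665

Let v_k = E[τ | X_0 = k]. Boundary: v_0 = v_102 = 0. Recurrence: v_k = 1 + (v_{k-1} + v_{k+1})/2 for 1 ≤ k ≤ 101. The particular solution to v_k − (v_{k-1} + v_{k+1})/2 = 1 is v_k = −k^2. Adding homogeneous solution A + B k and matching boundaries gives v_k = k (102 − k). Substituting k = 7: v_7 = 7 · 95 = 665.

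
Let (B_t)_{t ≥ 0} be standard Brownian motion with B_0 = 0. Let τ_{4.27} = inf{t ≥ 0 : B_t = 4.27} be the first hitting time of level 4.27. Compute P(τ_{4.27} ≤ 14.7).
P(τ_{4.27} ≤ 14.7) = 2(1 − Φ(4.27/√14.7)) = 2(1 − Φ(1.1137)) ≈ 0.2654

By the reflection principle for standard BM, P(τ_b ≤ t) = 2 · P(B_t ≥ b). Since B_t ~ N(0, t), P(B_t ≥ 4.27) = 1 − Φ(4.27/√t) = 1 − Φ(4.27/√14.7) = 1 − Φ(1.1137) ≈ 0.13270. Doubling: P(τ_{4.27} ≤ 14.7) ≈ 2 · 0.13270 = 0.26540 ≈ 0.2654.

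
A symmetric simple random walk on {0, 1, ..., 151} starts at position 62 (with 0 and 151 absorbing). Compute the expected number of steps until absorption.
E[τ | X_0 = 62] = 5518

Let v_k = E[τ | X_0 = k]. Boundary: v_0 = v_151 = 0. Recurrence: v_k = 1 + (v_{k-1} + v_{k+1})/2 for 1 ≤ k ≤ 150. The particular solution to v_k − (v_{k-1} + v_{k+1})/2 = 1 is v_k = −k^2. Adding homogeneous solution A + B k and matching boundaries gives v_k = k (151 − k). Substituting k = 62: v_62 = 62 · 89 = 5518.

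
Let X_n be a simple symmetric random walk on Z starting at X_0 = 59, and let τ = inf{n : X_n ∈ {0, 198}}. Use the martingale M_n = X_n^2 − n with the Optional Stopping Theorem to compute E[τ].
E[τ] = 8201

M_n = X_n^2 − n is a martingale (since E[X_{n+1}^2 | F_n] = X_n^2 + 1). By OST (τ has finite mean in a bounded region), E[M_τ] = E[M_0] = X_0^2 − 0 = 59^2 = 3481. Also E[M_τ] = E[X_τ^2] − E[τ]. The walk exits at 0 or 198, with P(hit 198 first) = 59/198, so E[X_τ^2] = 198^2 · 59/198 + 0 = 11682. Thus E[τ] = E[X_τ^2] − E[M_τ] = 11682 − 3481 = 8201 = 59(198 − 59) = 8201.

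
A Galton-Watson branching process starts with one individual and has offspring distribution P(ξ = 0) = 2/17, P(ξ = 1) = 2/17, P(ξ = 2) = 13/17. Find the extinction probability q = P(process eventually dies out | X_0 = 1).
q = 2/13

The pgf is f(s) = 2/17 + 2/17·s + 13/17·s². The extinction probability q is the smallest fixed point of f in [0, 1]. Setting s = f(s):
  13/17·s² + (2/17 − 1)·s + 2/17 = 0
  13/17·s² − (2/17 + 13/17)·s + 2/17 = 0
which factors as (s − 1)·(13/17·s − 2/17) = 0, giving roots s = 1 and s = (2/17)/(13/17) = 2/13.
Mean offspring μ = 2/17 + 2·13/17 = 28/17 > 1 (supercritical), so q < 1. The extinction probability is the smaller root: q = (2/17)/(13/17) = 2/13.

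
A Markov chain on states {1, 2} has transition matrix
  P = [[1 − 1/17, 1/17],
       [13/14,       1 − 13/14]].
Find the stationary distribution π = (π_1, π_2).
π_1 = 221/235, π_2 = 14/235

Solve πP = π with π_1 + π_2 = 1. From πP = π: π_1 · (1 − 1/17) + π_2 · 13/14 = π_1 ⇒ π_2 · 13/14 = π_1 · 1/17 ⇒ π_2/π_1 = (1/17)/(13/14) = 14/221. Together with π_1 + π_2 = 1:
  π_1 = (13/14)/(1/17 + 13/14) = (13/14)/(235/238) = 221/235,
  π_2 = (1/17)/(1/17 + 13/14) = (1/17)/(235/238) = 14/235.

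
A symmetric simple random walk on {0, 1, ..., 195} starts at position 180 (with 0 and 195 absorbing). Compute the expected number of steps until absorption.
E[τ | X_0 = 180] = 2700

Let v_k = E[τ | X_0 = k]. Boundary: v_0 = v_195 = 0. Recurrence: v_k = 1 + (v_{k-1} + v_{k+1})/2 for 1 ≤ k ≤ 194. The particular solution to v_k − (v_{k-1} + v_{k+1})/2 = 1 is v_k = −k^2. Adding homogeneous solution A + B k and matching boundaries gives v_k = k (195 − k). Substituting k = 180: v_180 = 180 · 15 = 2700.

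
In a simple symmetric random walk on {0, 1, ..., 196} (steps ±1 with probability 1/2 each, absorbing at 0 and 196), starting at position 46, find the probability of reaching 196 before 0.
P(hit 196 before 0) = 46/196 = 23/98

Let u_k = P(hit 196 before 0 | start at k). Then u_0 = 0, u_196 = 1, and u_k = u_{k-1}/2 + u_{k+1}/2 for 1 ≤ k ≤ 195. This harmonic recurrence is solved by u_k = k/196, giving u_46 = 46/196 = 23/98.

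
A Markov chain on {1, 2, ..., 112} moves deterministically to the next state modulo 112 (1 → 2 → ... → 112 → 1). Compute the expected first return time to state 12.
E[T_12 | X_0 = 12] = 112

The chain cycles deterministically, so starting at state 12 it returns in exactly 112 steps. Equivalently, the stationary distribution is uniform π_j = 1/112 for every state j, so by Kac's formula E[T_12] = 1/π_12 = 112.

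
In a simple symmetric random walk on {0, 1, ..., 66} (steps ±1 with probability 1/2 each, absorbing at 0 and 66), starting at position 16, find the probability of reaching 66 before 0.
P(hit 66 before 0) = 16/66 = 8/33

Let u_k = P(hit 66 before 0 | start at k). Then u_0 = 0, u_66 = 1, and u_k = u_{k-1}/2 + u_{k+1}/2 for 1 ≤ k ≤ 65. This harmonic recurrence is solved by u_k = k/66, giving u_16 = 16/66 = 8/33.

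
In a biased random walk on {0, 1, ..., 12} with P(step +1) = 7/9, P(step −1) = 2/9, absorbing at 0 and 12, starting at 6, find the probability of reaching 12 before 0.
P(hit 12 before 0) = (1 − (2/7)^6) / (1 − (2/7)^12) = 117649/117713

Let u_k denote P(reach 12 before 0 | start at k). Boundary: u_0 = 0, u_12 = 1. Recurrence: u_k = 7/9·u_{k+1} + 2/9·u_{k-1} for 1 ≤ k ≤ 11. Try u_k = A + B·r^k with r = q/p = (2/9)/(7/9) = 2/7. Substitution satisfies the recurrence; boundary conditions give:
  u_k = (1 − r^k) / (1 − r^N) = (1 − (2/7)^6) / (1 − (2/7)^12) = 117649/117713.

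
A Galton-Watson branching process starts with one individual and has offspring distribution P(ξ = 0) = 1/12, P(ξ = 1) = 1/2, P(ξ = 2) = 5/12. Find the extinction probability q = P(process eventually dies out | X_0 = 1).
q = 1/5

The pgf is f(s) = 1/12 + 1/2·s + 5/12·s². The extinction probability q is the smallest fixed point of f in [0, 1]. Setting s = f(s):
  5/12·s² + (1/2 − 1)·s + 1/12 = 0
  5/12·s² − (1/12 + 5/12)·s + 1/12 = 0
which factors as (s − 1)·(5/12·s − 1/12) = 0, giving roots s = 1 and s = (1/12)/(5/12) = 1/5.
Mean offspring μ = 1/2 + 2·5/12 = 4/3 > 1 (supercritical), so q < 1. The extinction probability is the smaller root: q = (1/12)/(5/12) = 1/5.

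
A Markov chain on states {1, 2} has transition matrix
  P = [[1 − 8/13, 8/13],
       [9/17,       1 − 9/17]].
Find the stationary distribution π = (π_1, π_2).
π_1 = 117/253, π_2 = 136/253

Solve πP = π with π_1 + π_2 = 1. From πP = π: π_1 · (1 − 8/13) + π_2 · 9/17 = π_1 ⇒ π_2 · 9/17 = π_1 · 8/13 ⇒ π_2/π_1 = (8/13)/(9/17) = 136/117. Together with π_1 + π_2 = 1:
  π_1 = (9/17)/(8/13 + 9/17) = (9/17)/(253/221) = 117/253,
  π_2 = (8/13)/(8/13 + 9/17) = (8/13)/(253/221) = 136/253.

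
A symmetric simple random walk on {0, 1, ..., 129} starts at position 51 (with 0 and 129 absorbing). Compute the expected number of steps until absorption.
E[τ | X_0 = 51] = 3978

Let v_k = E[τ | X_0 = k]. Boundary: v_0 = v_129 = 0. Recurrence: v_k = 1 + (v_{k-1} + v_{k+1})/2 for 1 ≤ k ≤ 128. The particular solution to v_k − (v_{k-1} + v_{k+1})/2 = 1 is v_k = −k^2. Adding homogeneous solution A + B k and matching boundaries gives v_k = k (129 − k). Substituting k = 51: v_51 = 51 · 78 = 3978.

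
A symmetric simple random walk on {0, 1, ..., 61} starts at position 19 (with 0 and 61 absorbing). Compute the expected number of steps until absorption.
E[τ | X_0 = 19] = 798

Let v_k = E[τ | X_0 = k]. Boundary: v_0 = v_61 = 0. Recurrence: v_k = 1 + (v_{k-1} + v_{k+1})/2 for 1 ≤ k ≤ 60. The particular solution to v_k − (v_{k-1} + v_{k+1})/2 = 1 is v_k = −k^2. Adding homogeneous solution A + B k and matching boundaries gives v_k = k (61 − k). Substituting k = 19: v_19 = 19 · 42 = 798.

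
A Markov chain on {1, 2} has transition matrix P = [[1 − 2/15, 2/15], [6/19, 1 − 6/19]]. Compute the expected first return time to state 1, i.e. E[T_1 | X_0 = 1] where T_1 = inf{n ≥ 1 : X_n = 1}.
E[T_1 | X_0 = 1] = 1/π_1 = 64/45

For an irreducible recurrent Markov chain with stationary distribution π, E[T_i | X_0 = i] = 1/π_i (Kac's formula). Here π_1 = (6/19)/(2/15 + 6/19) = (6/19)/(128/285) = 45/64, so E[T_1 | X_0 = 1] = 1/π_1 = (2/15 + 6/19)/(6/19) = (128/285)/(6/19) = 64/45.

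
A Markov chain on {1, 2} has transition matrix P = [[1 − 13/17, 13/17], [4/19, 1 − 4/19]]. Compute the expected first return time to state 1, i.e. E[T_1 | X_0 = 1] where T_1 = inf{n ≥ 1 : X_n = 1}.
E[T_1 | X_0 = 1] = 1/π_1 = 315/68

For an irreducible recurrent Markov chain with stationary distribution π, E[T_i | X_0 = i] = 1/π_i (Kac's formula). Here π_1 = (4/19)/(13/17 + 4/19) = (4/19)/(315/323) = 68/315, so E[T_1 | X_0 = 1] = 1/π_1 = (13/17 + 4/19)/(4/19) = (315/323)/(4/19) = 315/68.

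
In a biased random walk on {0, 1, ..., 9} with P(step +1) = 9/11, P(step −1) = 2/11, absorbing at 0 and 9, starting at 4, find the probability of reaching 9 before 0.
P(hit 9 before 0) = (1 − (2/9)^4) / (1 − (2/9)^9) = 55210815/55345711

Let u_k denote P(reach 9 before 0 | start at k). Boundary: u_0 = 0, u_9 = 1. Recurrence: u_k = 9/11·u_{k+1} + 2/11·u_{k-1} for 1 ≤ k ≤ 8. Try u_k = A + B·r^k with r = q/p = (2/11)/(9/11) = 2/9. Substitution satisfies the recurrence; boundary conditions give:
  u_k = (1 − r^k) / (1 − r^N) = (1 − (2/9)^4) / (1 − (2/9)^9) = 55210815/55345711.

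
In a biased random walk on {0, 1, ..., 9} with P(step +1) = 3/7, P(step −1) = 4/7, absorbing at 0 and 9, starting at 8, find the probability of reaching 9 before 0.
P(hit 9 before 0) = (1 − (4/3)^8) / (1 − (4/3)^9) = 176925/242461

Let u_k denote P(reach 9 before 0 | start at k). Boundary: u_0 = 0, u_9 = 1. Recurrence: u_k = 3/7·u_{k+1} + 4/7·u_{k-1} for 1 ≤ k ≤ 8. Try u_k = A + B·r^k with r = q/p = (4/7)/(3/7) = 4/3. Substitution satisfies the recurrence; boundary conditions give:
  u_k = (1 − r^k) / (1 − r^N) = (1 − (4/3)^8) / (1 − (4/3)^9) = 176925/242461.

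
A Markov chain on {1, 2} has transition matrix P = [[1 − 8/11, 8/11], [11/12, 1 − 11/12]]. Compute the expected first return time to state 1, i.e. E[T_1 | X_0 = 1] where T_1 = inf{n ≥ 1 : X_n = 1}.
E[T_1 | X_0 = 1] = 1/π_1 = 217/121

For an irreducible recurrent Markov chain with stationary distribution π, E[T_i | X_0 = i] = 1/π_i (Kac's formula). Here π_1 = (11/12)/(8/11 + 11/12) = (11/12)/(217/132) = 121/217, so E[T_1 | X_0 = 1] = 1/π_1 = (8/11 + 11/12)/(11/12) = (217/132)/(11/12) = 217/121.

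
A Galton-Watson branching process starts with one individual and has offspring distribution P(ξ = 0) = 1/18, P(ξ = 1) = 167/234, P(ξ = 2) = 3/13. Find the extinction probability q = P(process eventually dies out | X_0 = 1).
q = 13/54

The pgf is f(s) = 1/18 + 167/234·s + 3/13·s². The extinction probability q is the smallest fixed point of f in [0, 1]. Setting s = f(s):
  3/13·s² + (167/234 − 1)·s + 1/18 = 0
  3/13·s² − (1/18 + 3/13)·s + 1/18 = 0
which factors as (s − 1)·(3/13·s − 1/18) = 0, giving roots s = 1 and s = (1/18)/(3/13) = 13/54.
Mean offspring μ = 167/234 + 2·3/13 = 275/234 > 1 (supercritical), so q < 1. The extinction probability is the smaller root: q = (1/18)/(3/13) = 13/54.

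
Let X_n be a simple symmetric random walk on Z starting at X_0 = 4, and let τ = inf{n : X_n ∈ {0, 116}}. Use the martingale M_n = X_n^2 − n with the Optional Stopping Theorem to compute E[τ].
E[τ] = 448

M_n = X_n^2 − n is a martingale (since E[X_{n+1}^2 | F_n] = X_n^2 + 1). By OST (τ has finite mean in a bounded region), E[M_τ] = E[M_0] = X_0^2 − 0 = 4^2 = 16. Also E[M_τ] = E[X_τ^2] − E[τ]. The walk exits at 0 or 116, with P(hit 116 first) = 4/116, so E[X_τ^2] = 116^2 · 4/116 + 0 = 464. Thus E[τ] = E[X_τ^2] − E[M_τ] = 464 − 16 = 448 = 4(116 − 4) = 448.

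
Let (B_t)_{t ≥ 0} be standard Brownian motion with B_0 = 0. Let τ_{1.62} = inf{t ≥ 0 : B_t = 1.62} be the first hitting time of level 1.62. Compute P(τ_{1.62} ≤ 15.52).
P(τ_{1.62} ≤ 15.52) = 2(1 − Φ(1.62/√15.52)) = 2(1 − Φ(0.4112)) ≈ 0.6809

By the reflection principle for standard BM, P(τ_b ≤ t) = 2 · P(B_t ≥ b). Since B_t ~ N(0, t), P(B_t ≥ 1.62) = 1 − Φ(1.62/√t) = 1 − Φ(1.62/√15.52) = 1 − Φ(0.4112) ≈ 0.34046. Doubling: P(τ_{1.62} ≤ 15.52) ≈ 2 · 0.34046 = 0.68092 ≈ 0.6809.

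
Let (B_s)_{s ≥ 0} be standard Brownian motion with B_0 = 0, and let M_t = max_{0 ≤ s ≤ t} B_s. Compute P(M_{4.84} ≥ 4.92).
P(M_{4.84} ≥ 4.92) = 2·P(B_{4.84} ≥ 4.92) = 2(1 − Φ(4.92/√4.84)) ≈ 0.0253

By the reflection principle for Brownian motion, P(M_t ≥ a) = 2 · P(B_t ≥ a) for a ≥ 0. Since B_t ~ N(0, t), P(B_t ≥ 4.92) = 1 − Φ(4.92/√t) = 1 − Φ(4.92/√4.84) = 1 − Φ(2.2364). So
  P(M_{4.84} ≥ 4.92) = 2(1 − Φ(2.2364)) ≈ 0.0253.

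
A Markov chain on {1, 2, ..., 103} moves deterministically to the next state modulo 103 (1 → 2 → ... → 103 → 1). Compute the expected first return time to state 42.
E[T_42 | X_0 = 42] = 103

The chain cycles deterministically, so starting at state 42 it returns in exactly 103 steps. Equivalently, the stationary distribution is uniform π_j = 1/103 for every state j, so by Kac's formula E[T_42] = 1/π_42 = 103.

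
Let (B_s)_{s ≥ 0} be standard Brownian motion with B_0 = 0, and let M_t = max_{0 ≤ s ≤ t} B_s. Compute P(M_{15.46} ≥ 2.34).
P(M_{15.46} ≥ 2.34) = 2·P(B_{15.46} ≥ 2.34) = 2(1 − Φ(2.34/√15.46)) ≈ 0.5518

By the reflection principle for Brownian motion, P(M_t ≥ a) = 2 · P(B_t ≥ a) for a ≥ 0. Since B_t ~ N(0, t), P(B_t ≥ 2.34) = 1 − Φ(2.34/√t) = 1 − Φ(2.34/√15.46) = 1 − Φ(0.5951). So
  P(M_{15.46} ≥ 2.34) = 2(1 − Φ(0.5951)) ≈ 0.5518.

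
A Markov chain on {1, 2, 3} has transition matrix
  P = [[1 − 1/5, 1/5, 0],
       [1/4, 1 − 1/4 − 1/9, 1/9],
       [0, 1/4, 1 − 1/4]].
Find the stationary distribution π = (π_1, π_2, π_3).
π = (45/97, 36/97, 16/97)

This is a birth-death chain on three states, which satisfies detailed balance: π_1 · P_{12} = π_2 · P_{21} and π_2 · P_{23} = π_3 · P_{32}.
From π_1 · 1/5 = π_2 · 1/4: π_2/π_1 = (1/5)/(1/4) = 4/5.
From π_2 · 1/9 = π_3 · 1/4: π_3/π_2 = (1/9)/(1/4) = 4/9.
Take π_1 proportional to 1; then unnormalized π = (1, 4/5, 16/45). Normalize by dividing by the sum 97/45:
  π = (45/97, 36/97, 16/97).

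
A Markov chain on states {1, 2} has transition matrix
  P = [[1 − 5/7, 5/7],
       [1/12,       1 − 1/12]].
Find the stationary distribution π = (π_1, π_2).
π_1 = 7/67, π_2 = 60/67

Solve πP = π with π_1 + π_2 = 1. From πP = π: π_1 · (1 − 5/7) + π_2 · 1/12 = π_1 ⇒ π_2 · 1/12 = π_1 · 5/7 ⇒ π_2/π_1 = (5/7)/(1/12) = 60/7. Together with π_1 + π_2 = 1:
  π_1 = (1/12)/(5/7 + 1/12) = (1/12)/(67/84) = 7/67,
  π_2 = (5/7)/(5/7 + 1/12) = (5/7)/(67/84) = 60/67.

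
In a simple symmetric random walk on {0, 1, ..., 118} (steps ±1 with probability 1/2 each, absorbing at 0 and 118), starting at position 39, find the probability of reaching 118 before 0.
P(hit 118 before 0) = 39/118

Let u_k = P(hit 118 before 0 | start at k). Then u_0 = 0, u_118 = 1, and u_k = u_{k-1}/2 + u_{k+1}/2 for 1 ≤ k ≤ 117. This harmonic recurrence is solved by u_k = k/118, giving u_39 = 39/118.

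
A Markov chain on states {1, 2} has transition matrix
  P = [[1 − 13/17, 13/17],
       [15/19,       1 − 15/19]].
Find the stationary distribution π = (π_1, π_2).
π_1 = 255/502, π_2 = 247/502

Solve πP = π with π_1 + π_2 = 1. From πP = π: π_1 · (1 − 13/17) + π_2 · 15/19 = π_1 ⇒ π_2 · 15/19 = π_1 · 13/17 ⇒ π_2/π_1 = (13/17)/(15/19) = 247/255. Together with π_1 + π_2 = 1:
  π_1 = (15/19)/(13/17 + 15/19) = (15/19)/(502/323) = 255/502,
  π_2 = (13/17)/(13/17 + 15/19) = (13/17)/(502/323) = 247/502.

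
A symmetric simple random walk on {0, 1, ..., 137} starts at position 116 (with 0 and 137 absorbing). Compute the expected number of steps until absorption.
E[τ | X_0 = 116] = 2436

Let v_k = E[τ | X_0 = k]. Boundary: v_0 = v_137 = 0. Recurrence: v_k = 1 + (v_{k-1} + v_{k+1})/2 for 1 ≤ k ≤ 136. The particular solution to v_k − (v_{k-1} + v_{k+1})/2 = 1 is v_k = −k^2. Adding homogeneous solution A + B k and matching boundaries gives v_k = k (137 − k). Substituting k = 116: v_116 = 116 · 21 = 2436.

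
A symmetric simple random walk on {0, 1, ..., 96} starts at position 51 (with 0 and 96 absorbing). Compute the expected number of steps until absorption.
E[τ | X_0 = 51] = 2295

Let v_k = E[τ | X_0 = k]. Boundary: v_0 = v_96 = 0. Recurrence: v_k = 1 + (v_{k-1} + v_{k+1})/2 for 1 ≤ k ≤ 95. The particular solution to v_k − (v_{k-1} + v_{k+1})/2 = 1 is v_k = −k^2. Adding homogeneous solution A + B k and matching boundaries gives v_k = k (96 − k). Substituting k = 51: v_51 = 51 · 45 = 2295.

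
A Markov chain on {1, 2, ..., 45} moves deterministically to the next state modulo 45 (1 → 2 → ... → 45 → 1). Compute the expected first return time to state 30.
E[T_30 | X_0 = 30] = 45

The chain cycles deterministically, so starting at state 30 it returns in exactly 45 steps. Equivalently, the stationary distribution is uniform π_j = 1/45 for every state j, so by Kac's formula E[T_30] = 1/π_30 = 45.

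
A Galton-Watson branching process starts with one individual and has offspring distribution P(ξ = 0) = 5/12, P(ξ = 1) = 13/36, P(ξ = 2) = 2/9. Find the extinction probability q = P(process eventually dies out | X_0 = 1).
q = 1

Mean offspring μ = 0·5/12 + 1·13/36 + 2·2/9 = 29/36 ≤ 1. For μ ≤ 1 with offspring not concentrated at 1, the Galton-Watson process goes extinct almost surely, so q = 1.
(Algebraic check: The pgf is f(s) = 5/12 + 13/36·s + 2/9·s². The extinction probability q is the smallest fixed point of f in [0, 1]. Setting s = f(s):
  2/9·s² + (13/36 − 1)·s + 5/12 = 0
  2/9·s² − (5/12 + 2/9)·s + 5/12 = 0
which factors as (s − 1)·(2/9·s − 5/12) = 0, giving roots s = 1 and s = (5/12)/(2/9) = 15/8. Since 15/8 ≥ 1, the smallest root in [0, 1] is s = 1.)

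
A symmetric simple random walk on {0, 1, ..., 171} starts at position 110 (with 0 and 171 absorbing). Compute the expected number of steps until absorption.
E[τ | X_0 = 110] = 6710

Let v_k = E[τ | X_0 = k]. Boundary: v_0 = v_171 = 0. Recurrence: v_k = 1 + (v_{k-1} + v_{k+1})/2 for 1 ≤ k ≤ 170. The particular solution to v_k − (v_{k-1} + v_{k+1})/2 = 1 is v_k = −k^2. Adding homogeneous solution A + B k and matching boundaries gives v_k = k (171 − k). Substituting k = 110: v_110 = 110 · 61 = 6710.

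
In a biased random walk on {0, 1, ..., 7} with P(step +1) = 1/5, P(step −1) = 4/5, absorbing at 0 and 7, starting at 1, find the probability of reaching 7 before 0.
P(hit 7 before 0) = (1 − (4)^1) / (1 − (4)^7) = 1/5461

Let u_k denote P(reach 7 before 0 | start at k). Boundary: u_0 = 0, u_7 = 1. Recurrence: u_k = 1/5·u_{k+1} + 4/5·u_{k-1} for 1 ≤ k ≤ 6. Try u_k = A + B·r^k with r = q/p = (4/5)/(1/5) = 4. Substitution satisfies the recurrence; boundary conditions give:
  u_k = (1 − r^k) / (1 − r^N) = (1 − (4)^1) / (1 − (4)^7) = 1/5461.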